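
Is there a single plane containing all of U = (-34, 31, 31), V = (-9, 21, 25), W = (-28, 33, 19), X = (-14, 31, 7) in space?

Yes

The four points are coplanar iff the 3×3 determinant with rows UV, UW, UX is zero.
Rows: (25, -10, -6), (6, 2, -12), (20, 0, -24).
Expanding along the first row: (25)(-48) − (-10)(96) + (-6)(-40) = 0.
Zero determinant ⇒ coplanar.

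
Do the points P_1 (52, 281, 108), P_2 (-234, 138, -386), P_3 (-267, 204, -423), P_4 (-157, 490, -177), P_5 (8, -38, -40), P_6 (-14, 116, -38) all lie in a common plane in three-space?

Yes

The plane through P_1, P_2, P_3 has normal n = P_1P_2 × P_1P_3 = (37895, 5720, -23595) and equation n·P = 1029600.
Checking the remaining points: n·P_4 = 1029600, n·P_5 = 1029600, n·P_6 = 1029600.
All equal 1029600, so all 6 points lie in one plane.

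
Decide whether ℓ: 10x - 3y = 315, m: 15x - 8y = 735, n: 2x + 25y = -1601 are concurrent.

No

The three lines meet at one point iff the augmented coefficient matrix [aᵢ bᵢ cᵢ] has rank < 3, i.e. its determinant vanishes.
Here the determinant is -8960.
Nonzero, so no common point exists.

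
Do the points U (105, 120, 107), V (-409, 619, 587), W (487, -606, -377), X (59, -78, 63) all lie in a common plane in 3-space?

Yes

A normal to the plane through U, V, W is n = UV × UW = (106964, -65416, 182546).
The plane has equation n·P = 22913722. For X: n·X = 22913722.
Equal, so X lies in the plane and all four are coplanar.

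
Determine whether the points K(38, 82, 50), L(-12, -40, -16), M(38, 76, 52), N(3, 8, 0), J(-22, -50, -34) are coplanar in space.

The plane through K, L, M has normal n = KL × KM = (-640, 100, 300) and equation n·P = -1120.
Checking the remaining points: n·N = -1120, n·J = -1120.
All equal -1120, so all 5 points lie in one plane.

Yes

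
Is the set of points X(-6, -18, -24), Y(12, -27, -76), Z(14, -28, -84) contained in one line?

XY = (18, -9, -52), XZ = (20, -10, -60).
XY × XZ = (20, 40, 0).
The cross product is nonzero, so the points do not lie on one line.

No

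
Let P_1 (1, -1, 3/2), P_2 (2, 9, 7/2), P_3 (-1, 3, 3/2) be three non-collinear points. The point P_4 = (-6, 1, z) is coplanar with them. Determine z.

-1/2

The plane through P_1, P_2, P_3 has equation −8x − 4y + 24z = 32.
Substituting P_4: (24)z + (44) = 32, so z = -1/2.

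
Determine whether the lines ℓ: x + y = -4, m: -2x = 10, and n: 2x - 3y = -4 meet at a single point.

The three lines meet at one point iff the augmented coefficient matrix [aᵢ bᵢ cᵢ] has rank < 3, i.e. its determinant vanishes.
Here the determinant is 18.
Nonzero, so no common point exists.

No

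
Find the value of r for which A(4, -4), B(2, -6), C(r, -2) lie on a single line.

The three points are collinear iff det[AB; AC] = 0.
This determinant is linear in r: (2)r + (-12) = 0, so r = 6.

6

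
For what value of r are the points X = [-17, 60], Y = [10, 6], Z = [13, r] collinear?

0

Collinearity: (Z − X) must be parallel to (Y − X) = (27, -54).
Cross-multiplying the components: (r − 60)·(27) = (30)·(-54).
Solving gives r = 0.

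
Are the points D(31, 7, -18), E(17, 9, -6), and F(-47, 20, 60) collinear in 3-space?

DE = (-14, 2, 12), DF = (-78, 13, 78).
DE × DF = (0, 156, -26).
The cross product is nonzero, so the points do not lie on one line.

No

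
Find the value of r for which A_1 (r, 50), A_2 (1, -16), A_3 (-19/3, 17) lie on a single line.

The three points are collinear iff det[A_1A_2; A_1A_3] = 0.
This determinant is linear in r: (-33)r + (-451) = 0, so r = -41/3.

-41/3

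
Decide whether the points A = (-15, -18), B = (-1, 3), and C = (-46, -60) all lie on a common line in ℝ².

AB = (14, 21), AC = (-31, -42).
det[AB; AC] = (14)(-42) − (21)(-31) = 63.
The determinant is nonzero, so they are not collinear.

No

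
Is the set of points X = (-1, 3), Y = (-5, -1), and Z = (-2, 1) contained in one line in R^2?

No

XY = (-4, -4), XZ = (-1, -2).
Twice the signed area of △XYZ is (-4)(-2) − (-4)(-1) = 4.
The area is nonzero, so the three points are not collinear.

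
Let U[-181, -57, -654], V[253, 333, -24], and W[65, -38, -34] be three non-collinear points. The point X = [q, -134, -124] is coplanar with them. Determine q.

The plane through U, V, W has equation 229830x − 114100y − 87694z = 22256346.
Substituting X: (229830)q + (26163456) = 22256346, so q = -17.

-17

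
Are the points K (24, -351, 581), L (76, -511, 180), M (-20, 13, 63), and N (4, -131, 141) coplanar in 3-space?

The four points are coplanar iff the 3×3 determinant with rows KL, KM, KN is zero.
Rows: (52, -160, -401), (-44, 364, -518), (-20, 220, -440).
Expanding along the first row: (52)(-46200) − (-160)(9000) + (-401)(-2400) = 0.
Zero determinant ⇒ coplanar.

Yes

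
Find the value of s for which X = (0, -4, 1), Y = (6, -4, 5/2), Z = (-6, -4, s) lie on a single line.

-1/2

Direction XY = (6, 0, 3/2). From the x-coordinate of Z, the parameter along the line is τ = (-6 − 0)/6 = -1.
Then s = 1 + (-1)·(3/2) = -1/2.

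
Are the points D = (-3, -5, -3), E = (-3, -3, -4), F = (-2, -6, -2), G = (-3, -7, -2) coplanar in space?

The four points are coplanar iff the 3×3 determinant with rows DE, DF, DG is zero.
Rows: (0, 2, -1), (1, -1, 1), (0, -2, 1).
Expanding along the first row: (0)(1) − (2)(1) + (-1)(-2) = 0.
Zero determinant ⇒ coplanar.

Yes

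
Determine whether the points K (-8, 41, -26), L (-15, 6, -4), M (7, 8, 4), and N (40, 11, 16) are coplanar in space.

Yes

A normal to the plane through K, L, M is n = KL × KM = (-324, 540, 756).
The plane has equation n·P = 5076. For N: n·N = 5076.
Equal, so N lies in the plane and all four are coplanar.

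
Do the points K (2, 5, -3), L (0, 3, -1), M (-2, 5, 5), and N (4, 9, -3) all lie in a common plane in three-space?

Yes

A normal to the plane through K, L, M is n = KL × KM = (-16, 8, -8).
The plane has equation n·P = 32. For N: n·N = 32.
Equal, so N lies in the plane and all four are coplanar.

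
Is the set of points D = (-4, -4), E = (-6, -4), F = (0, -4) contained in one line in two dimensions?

DE = (-2, 0), DF = (4, 0).
det[DE; DF] = (-2)(0) − (0)(4) = 0.
The determinant is zero, so the points are collinear.

Yes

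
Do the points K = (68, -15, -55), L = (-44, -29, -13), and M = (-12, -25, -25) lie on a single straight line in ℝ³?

Yes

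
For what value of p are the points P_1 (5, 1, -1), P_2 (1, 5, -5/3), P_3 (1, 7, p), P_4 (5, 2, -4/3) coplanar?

-7/3

Normal to plane P_1P_2P_4: n = (-2/3, -4/3, -4); plane equation n·P = -2/3.
Requiring n·P_3 = -2/3: (-4)p + (-10) = -2/3.
So p = -7/3.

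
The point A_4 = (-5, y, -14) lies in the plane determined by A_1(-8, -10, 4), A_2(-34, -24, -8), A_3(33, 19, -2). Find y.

Coplanarity requires A_1A_2 · (A_1A_3 × A_1A_4) = 0.
A_1A_2 = (-26, -14, -12), A_1A_3 = (41, 29, -6); the triple product is linear in y with coefficient -648 and constant term -1944.
Setting it to zero: y = -3.

-3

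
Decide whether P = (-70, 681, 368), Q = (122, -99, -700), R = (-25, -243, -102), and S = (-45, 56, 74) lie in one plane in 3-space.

The four points are coplanar iff the 3×3 determinant with rows PQ, PR, PS is zero.
Rows: (192, -780, -1068), (45, -924, -470), (25, -625, -294).
Expanding along the first row: (192)(-22094) − (-780)(-1480) + (-1068)(-5025) = -29748.
Nonzero ⇒ not coplanar.

No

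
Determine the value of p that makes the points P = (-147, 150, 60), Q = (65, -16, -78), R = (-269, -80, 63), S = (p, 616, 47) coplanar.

115

Coplanarity ⇔ det[PQ; PR; PS] = 0.
Expanding, this is linear in p: (-32238)p + (3707370) = 0.
So p = 115.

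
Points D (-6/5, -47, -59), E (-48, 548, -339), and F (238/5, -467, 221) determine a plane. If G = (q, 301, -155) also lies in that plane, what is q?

-78/5

A normal to the plane is n = DE × DF = (49000, -560, -9380).
G lies in the plane iff n · DG = 0.
This gives (49000)q + (764400) = 0, so q = -78/5.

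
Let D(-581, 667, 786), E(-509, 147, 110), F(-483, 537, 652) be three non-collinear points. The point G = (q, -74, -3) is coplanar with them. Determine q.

-80

The plane through D, E, F has equation −18200x − 56600y + 41600z = 5519600.
Substituting G: (-18200)q + (4063600) = 5519600, so q = -80.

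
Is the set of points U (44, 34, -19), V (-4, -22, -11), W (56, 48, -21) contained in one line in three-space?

Yes

UV = (-48, -56, 8), UW = (12, 14, -2).
Each component of UW is -1/4 times the corresponding component of UV, so UW = -1/4·UV and the points are collinear.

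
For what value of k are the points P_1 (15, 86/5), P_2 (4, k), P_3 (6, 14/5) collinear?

-2/5

The three points are collinear iff det[P_1P_2; P_1P_3] = 0.
This determinant is linear in k: (9)k + (18/5) = 0, so k = -2/5.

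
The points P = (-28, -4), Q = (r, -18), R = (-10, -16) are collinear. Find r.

-7

The three points are collinear iff det[PQ; PR] = 0.
This determinant is linear in r: (-12)r + (-84) = 0, so r = -7.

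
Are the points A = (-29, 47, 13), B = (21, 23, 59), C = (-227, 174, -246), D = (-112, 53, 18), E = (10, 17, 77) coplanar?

The plane through A, B, C has normal n = AB × AC = (374, 3842, 1598) and equation n·P = 190502.
Checking the remaining points: n·D = 190502, n·E = 192100.
Since n·E = 192100 ≠ 190502, E is off the plane and the points are not all coplanar.

No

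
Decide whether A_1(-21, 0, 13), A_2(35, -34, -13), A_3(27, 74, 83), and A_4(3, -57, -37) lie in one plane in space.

A normal to the plane through A_1, A_2, A_3 is n = A_1A_2 × A_1A_3 = (-456, -5168, 5776).
The plane has equation n·P = 84664. For A_4: n·A_4 = 79496.
79496 ≠ 84664, so A_4 is off the plane.

No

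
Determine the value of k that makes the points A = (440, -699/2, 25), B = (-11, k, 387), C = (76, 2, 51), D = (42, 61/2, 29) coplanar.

Coplanarity ⇔ det[AB; AC; AD] = 0.
Expanding, this is linear in k: (-8892)k + (1284894) = 0.
So k = 289/2.

289/2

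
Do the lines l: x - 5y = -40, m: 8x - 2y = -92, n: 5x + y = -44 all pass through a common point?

The three lines meet at one point iff the augmented coefficient matrix [aᵢ bᵢ cᵢ] has rank < 3, i.e. its determinant vanishes.
Here the determinant is 0.
It vanishes, so the lines are concurrent at (-10, 6).

Yes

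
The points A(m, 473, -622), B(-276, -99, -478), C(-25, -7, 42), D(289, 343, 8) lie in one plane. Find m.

Coplanarity ⇔ det[AB; AC; AD] = 0.
Expanding, this is linear in m: (185128)m + (-38691752) = 0.
So m = 209.

209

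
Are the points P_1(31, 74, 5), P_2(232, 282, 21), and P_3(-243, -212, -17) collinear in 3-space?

No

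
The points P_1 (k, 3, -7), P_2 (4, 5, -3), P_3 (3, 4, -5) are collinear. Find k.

Collinearity requires P_1P_2 × P_1P_3 = 0; each component is linear in k.
The y-component gives (-2)k + (4) = 0, so k = 2.
The remaining components then also vanish.

2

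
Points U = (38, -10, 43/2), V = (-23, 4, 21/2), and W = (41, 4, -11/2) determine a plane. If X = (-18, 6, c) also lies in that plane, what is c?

A normal to the plane is n = UV × UW = (-224, -1680, -896).
X lies in the plane iff n · UX = 0.
This gives (-896)c + (4928) = 0, so c = 11/2.

11/2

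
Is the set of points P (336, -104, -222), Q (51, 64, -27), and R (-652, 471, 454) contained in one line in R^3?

No

PQ = (-285, 168, 195), PR = (-988, 575, 676).
Comparing components 2 and 3: (168)(676) − (195)(575) = 1443 ≠ 0, so PQ and PR are not parallel and the points are not collinear.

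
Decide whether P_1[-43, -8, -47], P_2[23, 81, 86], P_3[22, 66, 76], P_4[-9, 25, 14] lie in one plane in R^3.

A normal to the plane through P_1, P_2, P_3 is n = P_1P_2 × P_1P_3 = (1105, 527, -901).
The plane has equation n·P = -9384. For P_4: n·P_4 = -9384.
Equal, so P_4 lies in the plane and all four are coplanar.

Yes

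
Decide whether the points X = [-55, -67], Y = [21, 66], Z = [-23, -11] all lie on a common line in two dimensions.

XY = (76, 133), XZ = (32, 56).
det[XY; XZ] = (76)(56) − (133)(32) = 0.
The determinant is zero, so the points are collinear.

Yes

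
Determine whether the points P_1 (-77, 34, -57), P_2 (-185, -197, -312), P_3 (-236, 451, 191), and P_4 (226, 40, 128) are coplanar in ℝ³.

No

With P_1 as base: P_1P_2 = (-108, -231, -255), P_1P_3 = (-159, 417, 248), P_1P_4 = (303, 6, 185).
P_1P_3 × P_1P_4 = (75657, 104559, -127305).
P_1P_2 · (P_1P_3 × P_1P_4) = 138690.
Since 138690 ≠ 0, the four points are not coplanar.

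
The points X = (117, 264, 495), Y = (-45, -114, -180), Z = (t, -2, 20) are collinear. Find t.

3

Collinearity requires XY × XZ = 0; each component is linear in t.
The y-component gives (-675)t + (2025) = 0, so t = 3.
The remaining components then also vanish.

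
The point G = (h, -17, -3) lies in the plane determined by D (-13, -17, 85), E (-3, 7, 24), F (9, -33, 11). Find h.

9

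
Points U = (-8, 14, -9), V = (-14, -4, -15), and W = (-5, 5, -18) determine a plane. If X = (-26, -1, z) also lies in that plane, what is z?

Coplanarity requires UV · (UW × UX) = 0.
UV = (-6, -18, -6), UW = (3, -9, -9); the triple product is linear in z with coefficient 108 and constant term 108.
Setting it to zero: z = -1.

-1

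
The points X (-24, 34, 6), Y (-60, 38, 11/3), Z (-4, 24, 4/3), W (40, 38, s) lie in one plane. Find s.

56/3

The points are coplanar iff XY · (XZ × XW) = 0.
Expanding, this is linear in s: (280)s + (-15680/3) = 0.
So s = 56/3.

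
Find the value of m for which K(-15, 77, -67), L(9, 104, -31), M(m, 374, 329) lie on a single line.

Direction KL = (24, 27, 36). From the y-coordinate of M, the parameter along the line is τ = (374 − 77)/27 = 11.
Then m = (-15) + 11·(24) = 249.

249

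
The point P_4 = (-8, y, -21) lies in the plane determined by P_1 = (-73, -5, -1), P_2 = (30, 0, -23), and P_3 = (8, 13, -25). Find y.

11

The plane through P_1, P_2, P_3 has equation 276x + 690y + 1449z = -25047.
Substituting P_4: (690)y + (-32637) = -25047, so y = 11.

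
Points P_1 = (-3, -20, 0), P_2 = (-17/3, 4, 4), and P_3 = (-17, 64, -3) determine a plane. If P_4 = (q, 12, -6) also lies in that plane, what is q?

A normal to the plane is n = P_1P_2 × P_1P_3 = (-408, -64, 112).
P_4 lies in the plane iff n · P_1P_4 = 0.
This gives (-408)q + (-3944) = 0, so q = -29/3.

-29/3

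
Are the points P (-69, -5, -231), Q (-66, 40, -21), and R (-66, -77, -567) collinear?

PQ = (3, 45, 210), PR = (3, -72, -336).
PQ × PR = (0, 1638, -351).
The cross product is nonzero, so the points do not lie on one line.

No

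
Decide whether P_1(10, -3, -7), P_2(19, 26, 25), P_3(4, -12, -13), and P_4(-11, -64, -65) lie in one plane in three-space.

No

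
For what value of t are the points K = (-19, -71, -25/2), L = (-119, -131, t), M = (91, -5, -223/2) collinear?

Direction KM = (110, 66, -99). From the x-coordinate of L, the parameter along the line is τ = (-119 − (-19))/110 = -10/11.
Then t = (-25/2) + (-10/11)·(-99) = 155/2.

155/2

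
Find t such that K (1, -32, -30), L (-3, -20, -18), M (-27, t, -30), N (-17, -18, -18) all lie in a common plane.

Coplanarity ⇔ det[KL; KM; KN] = 0.
Expanding, this is linear in t: (168)t + (4704) = 0.
So t = -28.

-28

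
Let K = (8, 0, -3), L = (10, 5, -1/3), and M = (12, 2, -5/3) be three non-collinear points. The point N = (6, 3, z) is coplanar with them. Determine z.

A normal to the plane is n = KL × KM = (4/3, 8, -16).
N lies in the plane iff n · KN = 0.
This gives (-16)z + (-80/3) = 0, so z = -5/3.

-5/3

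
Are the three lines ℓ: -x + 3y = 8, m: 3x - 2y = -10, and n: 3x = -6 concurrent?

Yes

The three lines meet at one point iff the augmented coefficient matrix [aᵢ bᵢ cᵢ] has rank < 3, i.e. its determinant vanishes.
Here the determinant is 0.
It vanishes, so the lines are concurrent at (-2, 2).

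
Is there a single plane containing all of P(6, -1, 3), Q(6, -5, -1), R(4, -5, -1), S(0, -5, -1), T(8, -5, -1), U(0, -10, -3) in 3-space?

No

The plane through P, Q, R has normal n = PQ × PR = (0, 8, -8) and equation n·X = -32.
Checking the remaining points: n·S = -32, n·T = -32, n·U = -56.
Since n·U = -56 ≠ -32, U is off the plane and the points are not all coplanar.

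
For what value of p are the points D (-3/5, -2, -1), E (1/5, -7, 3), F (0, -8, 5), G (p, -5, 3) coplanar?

-3/5

Coplanarity ⇔ det[DE; DF; DG] = 0.
Expanding, this is linear in p: (-6)p + (-18/5) = 0.
So p = -3/5.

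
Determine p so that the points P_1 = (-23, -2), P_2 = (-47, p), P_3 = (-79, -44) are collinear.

-20

Collinearity: (P_2 − P_1) must be parallel to (P_3 − P_1) = (-56, -42).
Cross-multiplying the components: (p − (-2))·(-56) = (-24)·(-42).
Solving gives p = -20.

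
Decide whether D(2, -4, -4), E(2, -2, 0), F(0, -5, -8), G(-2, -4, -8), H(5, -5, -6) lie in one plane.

The plane through D, E, F has normal n = DE × DF = (-4, -8, 4) and equation n·P = 8.
Checking the remaining points: n·G = 8, n·H = -4.
Since n·H = -4 ≠ 8, H is off the plane and the points are not all coplanar.

No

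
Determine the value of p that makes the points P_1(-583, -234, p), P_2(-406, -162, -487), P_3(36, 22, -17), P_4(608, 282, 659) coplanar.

-670

The points are coplanar iff P_1P_2 · (P_1P_3 × P_1P_4) = 0.
Expanding, this is linear in p: (-9672)p + (-6480240) = 0.
So p = -670.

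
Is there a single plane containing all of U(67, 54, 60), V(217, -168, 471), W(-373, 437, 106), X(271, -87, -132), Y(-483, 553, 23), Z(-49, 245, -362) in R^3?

No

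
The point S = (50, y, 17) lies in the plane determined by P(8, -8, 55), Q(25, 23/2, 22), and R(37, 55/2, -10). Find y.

29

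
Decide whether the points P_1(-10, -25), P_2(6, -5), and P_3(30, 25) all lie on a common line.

Yes

P_1P_2 = (16, 20), P_1P_3 = (40, 50).
det[P_1P_2; P_1P_3] = (16)(50) − (20)(40) = 0.
The determinant is zero, so the points are collinear.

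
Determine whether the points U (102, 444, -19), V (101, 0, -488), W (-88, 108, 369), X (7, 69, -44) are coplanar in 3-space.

No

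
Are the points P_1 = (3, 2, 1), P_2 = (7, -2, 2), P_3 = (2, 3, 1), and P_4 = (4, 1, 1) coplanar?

Yes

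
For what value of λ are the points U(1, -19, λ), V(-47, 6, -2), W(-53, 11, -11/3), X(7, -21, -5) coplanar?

-11/3

The points are coplanar iff UV · (UW × UX) = 0.
Expanding, this is linear in λ: (108)λ + (396) = 0.
So λ = -11/3.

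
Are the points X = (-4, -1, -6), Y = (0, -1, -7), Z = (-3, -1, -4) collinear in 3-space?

No

XY = (4, 0, -1), XZ = (1, 0, 2).
Comparing components 3 and 1: (-1)(1) − (4)(2) = -9 ≠ 0, so XY and XZ are not parallel and the points are not collinear.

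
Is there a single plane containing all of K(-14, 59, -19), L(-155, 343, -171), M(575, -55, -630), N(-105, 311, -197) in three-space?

The four points are coplanar iff the 3×3 determinant with rows KL, KM, KN is zero.
Rows: (-141, 284, -152), (589, -114, -611), (-91, 252, -178).
Expanding along the first row: (-141)(174264) − (284)(-160443) + (-152)(138054) = 10380.
Nonzero ⇒ not coplanar.

No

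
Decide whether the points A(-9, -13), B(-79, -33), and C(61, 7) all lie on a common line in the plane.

AB = (-70, -20), AC = (70, 20).
Twice the signed area of △ABC is (-70)(20) − (-20)(70) = 0.
The triangle is degenerate (zero area), so the points are collinear.

Yes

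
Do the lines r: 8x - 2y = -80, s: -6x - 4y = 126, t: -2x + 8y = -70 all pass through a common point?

Intersecting r and s: solving the 2×2 system gives (x, y) = (-13, -12).
Substitute into t: (-2)(-13) + (8)(-12) = -70.
This equals -70, so (-13, -12) lies on all three lines and they are concurrent.

Yes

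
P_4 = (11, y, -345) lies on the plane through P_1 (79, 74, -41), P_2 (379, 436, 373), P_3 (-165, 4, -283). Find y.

A normal to the plane is n = P_1P_2 × P_1P_3 = (-58624, -28416, 67328).
P_4 lies in the plane iff n · P_1P_4 = 0.
This gives (-28416)y + (-14378496) = 0, so y = -506.

-506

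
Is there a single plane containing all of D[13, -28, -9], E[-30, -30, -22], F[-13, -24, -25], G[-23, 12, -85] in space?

The four points are coplanar iff the 3×3 determinant with rows DE, DF, DG is zero.
Rows: (-43, -2, -13), (-26, 4, -16), (-36, 40, -76).
Expanding along the first row: (-43)(336) − (-2)(1400) + (-13)(-896) = 0.
Zero determinant ⇒ coplanar.

Yes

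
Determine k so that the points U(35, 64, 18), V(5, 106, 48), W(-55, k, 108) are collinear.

Direction UV = (-30, 42, 30). From the x-coordinate of W, the parameter along the line is τ = (-55 − 35)/(-30) = 3.
Then k = 64 + 3·(42) = 190.

190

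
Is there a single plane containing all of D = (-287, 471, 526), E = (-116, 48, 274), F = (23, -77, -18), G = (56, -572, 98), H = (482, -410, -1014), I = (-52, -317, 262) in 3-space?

Yes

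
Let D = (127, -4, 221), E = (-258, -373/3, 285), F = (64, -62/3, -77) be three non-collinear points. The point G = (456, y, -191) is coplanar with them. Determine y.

The plane through D, E, F has equation 36926x − 118762y − (3493/3)z = 14721997/3.
Substituting G: (-118762)y + (51181931/3) = 14721997/3, so y = 307/3.

307/3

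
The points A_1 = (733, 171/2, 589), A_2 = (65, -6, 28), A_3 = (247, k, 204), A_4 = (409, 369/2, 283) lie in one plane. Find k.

Coplanarity ⇔ det[A_1A_2; A_1A_3; A_1A_4] = 0.
Expanding, this is linear in k: (22644)k + (1788876) = 0.
So k = -79.

-79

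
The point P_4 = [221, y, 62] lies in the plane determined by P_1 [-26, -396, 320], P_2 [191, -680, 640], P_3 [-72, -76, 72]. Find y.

178

The plane through P_1, P_2, P_3 has equation −31968x + 39096y + 56376z = 3389472.
Substituting P_4: (39096)y + (-3569616) = 3389472, so y = 178.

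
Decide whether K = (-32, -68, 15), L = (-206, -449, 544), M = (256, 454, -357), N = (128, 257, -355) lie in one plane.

No

A normal to the plane through K, L, M is n = KL × KM = (-134406, 87624, 18900).
The plane has equation n·P = -1373940. For N: n·N = -1394100.
-1394100 ≠ -1373940, so N is off the plane.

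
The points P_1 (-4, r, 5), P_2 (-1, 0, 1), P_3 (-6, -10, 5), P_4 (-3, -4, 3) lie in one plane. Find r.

-6

The points are coplanar iff P_1P_2 · (P_1P_3 × P_1P_4) = 0.
Expanding, this is linear in r: (-2)r + (-12) = 0.
So r = -6.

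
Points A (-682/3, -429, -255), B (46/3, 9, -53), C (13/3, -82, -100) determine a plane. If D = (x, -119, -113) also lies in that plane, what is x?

The plane through A, B, C has equation −2204x + (27550/3)y − (51794/3)z = 2891648/3.
Substituting D: (-2204)x + (2574272/3) = 2891648/3, so x = -48.

-48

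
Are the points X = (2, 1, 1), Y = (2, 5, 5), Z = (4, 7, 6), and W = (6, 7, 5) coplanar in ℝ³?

Yes

With X as base: XY = (0, 4, 4), XZ = (2, 6, 5), XW = (4, 6, 4).
XZ × XW = (-6, 12, -12).
XY · (XZ × XW) = 0.
The scalar triple product vanishes, so the four points are coplanar.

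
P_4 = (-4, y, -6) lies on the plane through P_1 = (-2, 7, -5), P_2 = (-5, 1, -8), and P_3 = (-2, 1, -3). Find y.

0

The plane through P_1, P_2, P_3 has equation −30x + 6y + 18z = 12.
Substituting P_4: (6)y + (12) = 12, so y = 0.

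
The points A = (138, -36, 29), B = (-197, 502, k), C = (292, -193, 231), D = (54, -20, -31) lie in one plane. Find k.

Normal to plane ACD: n = (6188, -7728, -10724); plane equation n·P = 821156.
Requiring n·B = 821156: (-10724)k + (-5098492) = 821156.
So k = -552.

-552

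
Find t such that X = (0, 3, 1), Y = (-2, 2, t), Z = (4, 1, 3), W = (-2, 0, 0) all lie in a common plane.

Normal to plane XZW: n = (8, 0, -16); plane equation n·P = -16.
Requiring n·Y = -16: (-16)t + (-16) = -16.
So t = 0.

0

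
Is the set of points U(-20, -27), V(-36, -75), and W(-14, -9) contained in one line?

Yes

UV = (-16, -48), UW = (6, 18).
det[UV; UW] = (-16)(18) − (-48)(6) = 0.
The determinant is zero, so the points are collinear.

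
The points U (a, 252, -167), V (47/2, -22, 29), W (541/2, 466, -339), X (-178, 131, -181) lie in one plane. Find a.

The points are coplanar iff UV · (UW × UX) = 0.
Expanding, this is linear in a: (46176)a + (-8935056) = 0.
So a = 387/2.

387/2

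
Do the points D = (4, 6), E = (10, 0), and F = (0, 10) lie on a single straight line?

Yes

DE = (6, -6), DF = (-4, 4).
Checking proportionality: DF = -2/3·DE, so the vectors are parallel and the points are collinear.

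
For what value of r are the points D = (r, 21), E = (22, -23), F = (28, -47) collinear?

The three points are collinear iff det[DE; DF] = 0.
This determinant is linear in r: (24)r + (-264) = 0, so r = 11.

11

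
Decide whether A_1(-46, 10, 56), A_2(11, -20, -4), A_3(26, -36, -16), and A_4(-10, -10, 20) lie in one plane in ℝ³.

The four points are coplanar iff the 3×3 determinant with rows A_1A_2, A_1A_3, A_1A_4 is zero.
Rows: (57, -30, -60), (72, -46, -72), (36, -20, -36).
Expanding along the first row: (57)(216) − (-30)(0) + (-60)(216) = -648.
Nonzero ⇒ not coplanar.

No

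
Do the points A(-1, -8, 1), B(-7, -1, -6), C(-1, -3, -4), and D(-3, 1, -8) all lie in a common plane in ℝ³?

Yes

The four points are coplanar iff the 3×3 determinant with rows AB, AC, AD is zero.
Rows: (-6, 7, -7), (0, 5, -5), (-2, 9, -9).
Expanding along the first row: (-6)(0) − (7)(-10) + (-7)(10) = 0.
Zero determinant ⇒ coplanar.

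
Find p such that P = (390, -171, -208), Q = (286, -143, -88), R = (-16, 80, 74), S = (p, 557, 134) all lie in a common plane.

-472

Normal to plane PQR: n = (-22224, -19392, -14736); plane equation n·X = -2286240.
Requiring n·S = -2286240: (-22224)p + (-12775968) = -2286240.
So p = -472.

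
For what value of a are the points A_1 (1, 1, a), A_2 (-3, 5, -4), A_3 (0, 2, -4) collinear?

-4

Collinearity requires A_1A_2 × A_1A_3 = 0; each component is linear in a.
The x-component gives (-3)a + (-12) = 0, so a = -4.
The remaining components then also vanish.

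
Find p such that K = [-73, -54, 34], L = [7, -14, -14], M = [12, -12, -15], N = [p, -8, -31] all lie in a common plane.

Normal to plane KLM: n = (56, -160, -40); plane equation n·P = 3192.
Requiring n·N = 3192: (56)p + (2520) = 3192.
So p = 12.

12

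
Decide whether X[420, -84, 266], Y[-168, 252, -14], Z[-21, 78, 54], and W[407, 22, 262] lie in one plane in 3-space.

With X as base: XY = (-588, 336, -280), XZ = (-441, 162, -212), XW = (-13, 106, -4).
XZ × XW = (21824, 992, -44640).
XY · (XZ × XW) = 0.
The scalar triple product vanishes, so the four points are coplanar.

Yes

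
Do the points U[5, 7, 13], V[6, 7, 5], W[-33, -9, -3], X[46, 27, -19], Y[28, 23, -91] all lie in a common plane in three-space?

No

The plane through U, V, W has normal n = UV × UW = (-128, 320, -16) and equation n·P = 1392.
Checking the remaining points: n·X = 3056, n·Y = 5232.
Since n·X = 3056 ≠ 1392, X is off the plane and the points are not all coplanar.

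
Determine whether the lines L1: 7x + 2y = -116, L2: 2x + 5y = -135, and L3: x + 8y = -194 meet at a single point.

Yes

Intersecting L1 and L2: solving the 2×2 system gives (x, y) = (-10, -23).
Substitute into L3: (1)(-10) + (8)(-23) = -194.
This equals -194, so (-10, -23) lies on all three lines and they are concurrent.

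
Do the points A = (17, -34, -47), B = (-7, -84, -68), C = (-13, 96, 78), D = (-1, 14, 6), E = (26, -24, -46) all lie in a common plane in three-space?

The plane through A, B, C has normal n = AB × AC = (-3520, 3630, -4620) and equation n·P = 33880.
Checking the remaining points: n·D = 26620, n·E = 33880.
Since n·D = 26620 ≠ 33880, D is off the plane and the points are not all coplanar.

No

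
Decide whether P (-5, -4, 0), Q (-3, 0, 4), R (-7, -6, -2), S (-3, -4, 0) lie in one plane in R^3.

A normal to the plane through P, Q, R is n = PQ × PR = (0, -4, 4).
The plane has equation n·X = 16. For S: n·S = 16.
Equal, so S lies in the plane and all four are coplanar.

Yes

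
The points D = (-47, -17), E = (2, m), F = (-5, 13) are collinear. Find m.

18

The three points are collinear iff det[DE; DF] = 0.
This determinant is linear in m: (-42)m + (756) = 0, so m = 18.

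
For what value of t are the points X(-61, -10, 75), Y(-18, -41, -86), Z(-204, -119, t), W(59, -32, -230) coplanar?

136

The points are coplanar iff XY · (XZ × XW) = 0.
Expanding, this is linear in t: (-2774)t + (377264) = 0.
So t = 136.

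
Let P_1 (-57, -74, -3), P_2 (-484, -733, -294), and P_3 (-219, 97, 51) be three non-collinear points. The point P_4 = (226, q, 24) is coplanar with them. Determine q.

Coplanarity requires P_1P_2 · (P_1P_3 × P_1P_4) = 0.
P_1P_2 = (-427, -659, -291), P_1P_3 = (-162, 171, 54); the triple product is linear in q with coefficient 70200 and constant term 4352400.
Setting it to zero: q = -62.

-62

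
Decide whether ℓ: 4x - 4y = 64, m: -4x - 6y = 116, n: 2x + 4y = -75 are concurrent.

No

Intersecting ℓ and m: solving the 2×2 system gives (x, y) = (-2, -18).
Substitute into n: (2)(-2) + (4)(-18) = -76.
But n requires -75 ≠ -76, so the three lines have no common point.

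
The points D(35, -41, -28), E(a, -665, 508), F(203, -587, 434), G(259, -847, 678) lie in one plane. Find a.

219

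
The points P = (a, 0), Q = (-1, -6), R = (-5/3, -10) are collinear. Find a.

0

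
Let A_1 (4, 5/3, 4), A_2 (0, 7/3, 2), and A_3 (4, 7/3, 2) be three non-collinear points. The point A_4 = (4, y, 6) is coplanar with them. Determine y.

1

A normal to the plane is n = A_1A_2 × A_1A_3 = (0, -8, -8/3).
A_4 lies in the plane iff n · A_1A_4 = 0.
This gives (-8)y + (8) = 0, so y = 1.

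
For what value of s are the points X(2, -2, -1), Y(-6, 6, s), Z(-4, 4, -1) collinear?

Collinearity requires XY × XZ = 0; each component is linear in s.
The x-component gives (-6)s + (-6) = 0, so s = -1.
The remaining components then also vanish.

-1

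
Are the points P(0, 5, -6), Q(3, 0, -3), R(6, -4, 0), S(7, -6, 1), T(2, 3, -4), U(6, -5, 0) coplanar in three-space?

The plane through P, Q, R has normal n = PQ × PR = (-3, 0, 3) and equation n·X = -18.
Checking the remaining points: n·S = -18, n·T = -18, n·U = -18.
All equal -18, so all 6 points lie in one plane.

Yes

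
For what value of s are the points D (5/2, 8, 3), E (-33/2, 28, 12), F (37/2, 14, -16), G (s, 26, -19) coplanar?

31/2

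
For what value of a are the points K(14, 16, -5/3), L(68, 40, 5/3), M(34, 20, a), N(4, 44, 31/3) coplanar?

-7/3

Coplanarity ⇔ det[KL; KM; KN] = 0.
Expanding, this is linear in a: (-1752)a + (-4088) = 0.
So a = -7/3.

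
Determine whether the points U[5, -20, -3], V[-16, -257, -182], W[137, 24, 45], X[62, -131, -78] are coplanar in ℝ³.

No

A normal to the plane through U, V, W is n = UV × UW = (-3500, -22620, 30360).
The plane has equation n·P = 343820. For X: n·X = 378140.
378140 ≠ 343820, so X is off the plane.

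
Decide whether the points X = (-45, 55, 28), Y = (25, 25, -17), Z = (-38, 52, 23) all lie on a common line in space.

No

XY = (70, -30, -45), XZ = (7, -3, -5).
Comparing components 2 and 3: (-30)(-5) − (-45)(-3) = 15 ≠ 0, so XY and XZ are not parallel and the points are not collinear.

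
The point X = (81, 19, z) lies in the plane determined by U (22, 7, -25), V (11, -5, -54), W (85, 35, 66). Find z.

Coplanarity requires UV · (UW × UX) = 0.
UV = (-11, -12, -29), UW = (63, 28, 91); the triple product is linear in z with coefficient 448 and constant term -15232.
Setting it to zero: z = 34.

34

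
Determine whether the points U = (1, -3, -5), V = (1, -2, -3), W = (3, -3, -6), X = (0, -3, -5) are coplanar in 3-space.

With U as base: UV = (0, 1, 2), UW = (2, 0, -1), UX = (-1, 0, 0).
UW × UX = (0, 1, 0).
UV · (UW × UX) = 1.
Since 1 ≠ 0, the four points are not coplanar.

No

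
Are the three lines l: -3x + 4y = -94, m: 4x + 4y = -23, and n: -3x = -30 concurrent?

No

The three lines meet at one point iff the augmented coefficient matrix [aᵢ bᵢ cᵢ] has rank < 3, i.e. its determinant vanishes.
Here the determinant is -12.
Nonzero, so no common point exists.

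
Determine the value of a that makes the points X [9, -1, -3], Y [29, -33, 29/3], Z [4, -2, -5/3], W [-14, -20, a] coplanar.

31/3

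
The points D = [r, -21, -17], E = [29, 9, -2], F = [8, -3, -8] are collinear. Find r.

-47/2

Direction EF = (-21, -12, -6). From the y-coordinate of D, the parameter along the line is τ = (-21 − 9)/(-12) = 5/2.
Then r = 29 + 5/2·(-21) = -47/2.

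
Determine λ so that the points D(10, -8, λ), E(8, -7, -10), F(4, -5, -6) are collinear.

-12

Direction EF = (-4, 2, 4). From the x-coordinate of D, the parameter along the line is τ = (10 − 8)/(-4) = -1/2.
Then λ = (-10) + (-1/2)·(4) = -12.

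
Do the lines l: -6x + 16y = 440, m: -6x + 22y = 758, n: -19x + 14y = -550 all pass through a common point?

The three lines meet at one point iff the augmented coefficient matrix [aᵢ bᵢ cᵢ] has rank < 3, i.e. its determinant vanishes.
Here the determinant is 0.
It vanishes, so the lines are concurrent at (68, 53).

Yes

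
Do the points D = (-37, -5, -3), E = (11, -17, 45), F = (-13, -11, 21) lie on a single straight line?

DE = (48, -12, 48), DF = (24, -6, 24).
Each component of DF is 1/2 times the corresponding component of DE, so DF = 1/2·DE and the points are collinear.

Yes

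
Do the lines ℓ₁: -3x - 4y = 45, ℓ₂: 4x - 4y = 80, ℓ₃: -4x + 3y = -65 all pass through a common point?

Yes

The three lines meet at one point iff the augmented coefficient matrix [aᵢ bᵢ cᵢ] has rank < 3, i.e. its determinant vanishes.
Here the determinant is 0.
It vanishes, so the lines are concurrent at (5, -15).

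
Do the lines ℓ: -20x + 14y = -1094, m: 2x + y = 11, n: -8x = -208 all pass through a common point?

Yes

Intersecting ℓ and m: solving the 2×2 system gives (x, y) = (26, -41).
Substitute into n: (-8)(26) + (0)(-41) = -208.
This equals -208, so (26, -41) lies on all three lines and they are concurrent.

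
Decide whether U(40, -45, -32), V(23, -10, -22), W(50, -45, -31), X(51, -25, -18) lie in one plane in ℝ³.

No

The four points are coplanar iff the 3×3 determinant with rows UV, UW, UX is zero.
Rows: (-17, 35, 10), (10, 0, 1), (11, 20, 14).
Expanding along the first row: (-17)(-20) − (35)(129) + (10)(200) = -2175.
Nonzero ⇒ not coplanar.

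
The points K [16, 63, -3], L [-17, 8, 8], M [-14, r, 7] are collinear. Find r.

13

Collinearity requires KL × KM = 0; each component is linear in r.
The x-component gives (-11)r + (143) = 0, so r = 13.
The remaining components then also vanish.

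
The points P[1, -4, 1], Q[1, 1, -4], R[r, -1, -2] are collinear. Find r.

1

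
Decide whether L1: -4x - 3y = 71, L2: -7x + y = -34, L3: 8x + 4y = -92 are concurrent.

The three lines meet at one point iff the augmented coefficient matrix [aᵢ bᵢ cᵢ] has rank < 3, i.e. its determinant vanishes.
Here the determinant is 16.
Nonzero, so no common point exists.

No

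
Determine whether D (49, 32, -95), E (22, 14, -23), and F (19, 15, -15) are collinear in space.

No

DE = (-27, -18, 72), DF = (-30, -17, 80).
DE × DF = (-216, 0, -81).
The cross product is nonzero, so the points do not lie on one line.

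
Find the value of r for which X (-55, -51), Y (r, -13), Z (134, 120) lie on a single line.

-13

The three points are collinear iff det[XY; XZ] = 0.
This determinant is linear in r: (171)r + (2223) = 0, so r = -13.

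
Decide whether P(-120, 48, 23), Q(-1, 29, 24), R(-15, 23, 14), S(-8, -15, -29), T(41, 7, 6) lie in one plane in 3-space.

No

The plane through P, Q, R has normal n = PQ × PR = (196, 1176, -980) and equation n·X = 10388.
Checking the remaining points: n·S = 9212, n·T = 10388.
Since n·S = 9212 ≠ 10388, S is off the plane and the points are not all coplanar.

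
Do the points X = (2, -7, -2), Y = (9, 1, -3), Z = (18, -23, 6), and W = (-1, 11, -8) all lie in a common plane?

Yes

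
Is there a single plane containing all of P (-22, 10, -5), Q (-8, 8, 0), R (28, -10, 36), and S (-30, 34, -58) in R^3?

No

With P as base: PQ = (14, -2, 5), PR = (50, -20, 41), PS = (-8, 24, -53).
PR × PS = (76, 2322, 1040).
PQ · (PR × PS) = 1620.
Since 1620 ≠ 0, the four points are not coplanar.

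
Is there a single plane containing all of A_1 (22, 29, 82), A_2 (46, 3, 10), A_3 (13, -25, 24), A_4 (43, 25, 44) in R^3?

A normal to the plane through A_1, A_2, A_3 is n = A_1A_2 × A_1A_3 = (-2380, 2040, -1530).
The plane has equation n·P = -118660. For A_4: n·A_4 = -118660.
Equal, so A_4 lies in the plane and all four are coplanar.

Yes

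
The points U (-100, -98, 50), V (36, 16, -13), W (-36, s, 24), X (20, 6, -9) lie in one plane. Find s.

-48

Normal to plane UVX: n = (-174, 464, 464); plane equation n·P = -4872.
Requiring n·W = -4872: (464)s + (17400) = -4872.
So s = -48.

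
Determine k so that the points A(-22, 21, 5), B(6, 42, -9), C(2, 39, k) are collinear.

Collinearity requires AB × AC = 0; each component is linear in k.
The x-component gives (21)k + (147) = 0, so k = -7.
The remaining components then also vanish.

-7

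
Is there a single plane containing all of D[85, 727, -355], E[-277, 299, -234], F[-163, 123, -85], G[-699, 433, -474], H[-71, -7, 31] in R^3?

The plane through D, E, F has normal n = DE × DF = (-42476, 67732, 112504) and equation n·P = 5691784.
Checking the remaining points: n·G = 5691784, n·H = 6029296.
Since n·H = 6029296 ≠ 5691784, H is off the plane and the points are not all coplanar.

No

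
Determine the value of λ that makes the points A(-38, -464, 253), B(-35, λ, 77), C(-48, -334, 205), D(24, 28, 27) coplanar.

Normal to plane ACD: n = (-5764, -5236, -12980); plane equation n·P = -635404.
Requiring n·B = -635404: (-5236)λ + (-797720) = -635404.
So λ = -31.

-31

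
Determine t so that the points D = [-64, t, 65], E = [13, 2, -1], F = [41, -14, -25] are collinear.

Collinearity requires DE × DF = 0; each component is linear in t.
The x-component gives (24)t + (-1104) = 0, so t = 46.
The remaining components then also vanish.

46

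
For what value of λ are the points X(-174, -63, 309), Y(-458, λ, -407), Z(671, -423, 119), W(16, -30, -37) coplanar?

351

The points are coplanar iff XY · (XZ × XW) = 0.
Expanding, this is linear in λ: (256270)λ + (-89950770) = 0.
So λ = 351.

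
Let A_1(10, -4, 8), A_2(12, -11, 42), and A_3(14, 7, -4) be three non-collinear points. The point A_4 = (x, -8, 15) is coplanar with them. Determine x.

The plane through A_1, A_2, A_3 has equation −290x + 160y + 50z = -3140.
Substituting A_4: (-290)x + (-530) = -3140, so x = 9.

9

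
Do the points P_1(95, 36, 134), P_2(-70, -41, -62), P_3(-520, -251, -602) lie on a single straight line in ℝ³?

P_1P_2 = (-165, -77, -196), P_1P_3 = (-615, -287, -736).
Comparing components 2 and 3: (-77)(-736) − (-196)(-287) = 420 ≠ 0, so P_1P_2 and P_1P_3 are not parallel and the points are not collinear.

No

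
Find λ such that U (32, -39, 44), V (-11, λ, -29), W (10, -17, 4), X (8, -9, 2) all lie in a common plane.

23

Normal to plane UWX: n = (276, 36, -132); plane equation n·P = 1620.
Requiring n·V = 1620: (36)λ + (792) = 1620.
So λ = 23.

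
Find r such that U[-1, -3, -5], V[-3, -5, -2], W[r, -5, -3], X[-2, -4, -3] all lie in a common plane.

-3

Normal to plane UVX: n = (-1, 1, 0); plane equation n·P = -2.
Requiring n·W = -2: (-1)r + (-5) = -2.
So r = -3.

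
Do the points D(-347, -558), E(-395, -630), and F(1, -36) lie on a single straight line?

DE = (-48, -72), DF = (348, 522).
Twice the signed area of △DEF is (-48)(522) − (-72)(348) = 0.
The triangle is degenerate (zero area), so the points are collinear.

Yes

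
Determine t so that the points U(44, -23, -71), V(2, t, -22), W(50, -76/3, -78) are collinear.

Collinearity requires UV × UW = 0; each component is linear in t.
The x-component gives (-7)t + (-140/3) = 0, so t = -20/3.
The remaining components then also vanish.

-20/3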